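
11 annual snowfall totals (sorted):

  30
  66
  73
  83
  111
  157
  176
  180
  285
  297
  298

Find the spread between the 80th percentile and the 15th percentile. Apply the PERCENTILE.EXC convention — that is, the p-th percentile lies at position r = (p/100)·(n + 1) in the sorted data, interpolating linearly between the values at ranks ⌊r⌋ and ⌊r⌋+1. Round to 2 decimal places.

n = 11.
P15: r = 1.8; ranks 1–2 are 30, 66; interpolating gives 58.8.
P80: r = 9.6; ranks 9–10 are 285, 297; interpolating gives 292.2.
Difference: 292.2 − 58.8 = 233.4.

233.40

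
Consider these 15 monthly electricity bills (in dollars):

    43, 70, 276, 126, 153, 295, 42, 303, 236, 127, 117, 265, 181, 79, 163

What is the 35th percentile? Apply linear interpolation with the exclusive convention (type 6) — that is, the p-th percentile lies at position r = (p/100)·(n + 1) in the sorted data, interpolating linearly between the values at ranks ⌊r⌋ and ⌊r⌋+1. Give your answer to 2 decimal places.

Sorted: 42, 43, 70, 79, 117, 126, 127, 153, 163, 181, 236, 265, 276, 295, 303.
n = 15.
r = (35/100)·(15 + 1) = 5.6.
Rank 5 is 117 and rank 6 is 126.
Interpolate: 117 + 0.6·(126 − 117) = 117 + 0.6·9 = 122.4.

122.40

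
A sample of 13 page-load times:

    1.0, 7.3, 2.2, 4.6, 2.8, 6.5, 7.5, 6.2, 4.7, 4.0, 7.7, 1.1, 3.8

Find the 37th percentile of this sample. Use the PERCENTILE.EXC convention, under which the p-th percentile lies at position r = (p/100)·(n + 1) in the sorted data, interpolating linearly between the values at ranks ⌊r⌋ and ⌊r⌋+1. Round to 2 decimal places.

Sorted: 1.0, 1.1, 2.2, 2.8, 3.8, 4.0, 4.6, 4.7, 6.2, 6.5, 7.3, 7.5, 7.7.
n = 13.
r = (37/100)·(13 + 1) = 5.18.
Rank 5 is 3.8 and rank 6 is 4.0.
Interpolate: 3.8 + 0.18·(4.0 − 3.8) = 3.8 + 0.18·0.2 = 3.836.

3.84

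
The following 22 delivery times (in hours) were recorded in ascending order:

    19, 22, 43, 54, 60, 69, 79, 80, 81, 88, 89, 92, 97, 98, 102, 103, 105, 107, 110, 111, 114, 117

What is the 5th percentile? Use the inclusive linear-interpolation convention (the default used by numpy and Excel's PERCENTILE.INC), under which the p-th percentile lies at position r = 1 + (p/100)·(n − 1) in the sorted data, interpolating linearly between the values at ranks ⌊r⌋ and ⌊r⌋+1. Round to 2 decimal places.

23.05

n = 22.
r = 1 + (5/100)·(22 − 1) = 1 + 1.05 = 2.05.
Rank 2 is 22 and rank 3 is 43.
Interpolate: 22 + 0.05·(43 − 22) = 22 + 0.05·21 = 23.05.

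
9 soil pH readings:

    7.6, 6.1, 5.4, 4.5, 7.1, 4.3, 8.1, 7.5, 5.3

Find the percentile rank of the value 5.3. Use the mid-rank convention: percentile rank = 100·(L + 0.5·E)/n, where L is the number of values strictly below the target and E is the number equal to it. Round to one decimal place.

27.8

Sorted: 4.3, 4.5, 5.3, 5.4, 6.1, 7.1, 7.5, 7.6, 8.1.
Count below 5.3: L = 2; count equal: E = 1; n = 9.
Percentile rank = 100·(2 + 0.5·1)/9 = 100·2.5/9 = 27.78.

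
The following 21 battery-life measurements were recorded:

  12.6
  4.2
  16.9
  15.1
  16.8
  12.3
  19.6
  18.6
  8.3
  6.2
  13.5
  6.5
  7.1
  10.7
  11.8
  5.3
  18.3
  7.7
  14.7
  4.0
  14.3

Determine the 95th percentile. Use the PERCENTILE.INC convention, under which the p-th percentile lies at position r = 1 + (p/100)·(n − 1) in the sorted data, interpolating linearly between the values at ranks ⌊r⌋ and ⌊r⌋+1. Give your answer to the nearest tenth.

Sorted: 4.0, 4.2, 5.3, 6.2, 6.5, 7.1, 7.7, 8.3, 10.7, 11.8, 12.3, 12.6, 13.5, 14.3, 14.7, 15.1, 16.8, 16.9, 18.3, 18.6, 19.6.
n = 21.
r = 1 + (95/100)·(21 − 1) = 1 + 19 = 20.
r is an integer, so P95 is the value at rank 20: 18.6.

18.6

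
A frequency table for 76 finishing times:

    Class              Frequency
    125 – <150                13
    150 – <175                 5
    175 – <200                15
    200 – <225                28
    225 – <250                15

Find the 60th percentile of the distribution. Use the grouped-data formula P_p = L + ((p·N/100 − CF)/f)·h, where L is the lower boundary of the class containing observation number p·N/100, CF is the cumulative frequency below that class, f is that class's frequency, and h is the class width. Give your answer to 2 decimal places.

N = 76; target position k = 60/100 · 76 = 45.6.
Cumulative frequencies: 13, 18, 33, 61, 76.
Observation 45.6 falls in the class 200 – <225.
L = 200, CF = 33, f = 28, h = 25.
P60 = 200 + ((45.6 − 33)/28)·25 = 200 + 11.25 = 211.25.

211.25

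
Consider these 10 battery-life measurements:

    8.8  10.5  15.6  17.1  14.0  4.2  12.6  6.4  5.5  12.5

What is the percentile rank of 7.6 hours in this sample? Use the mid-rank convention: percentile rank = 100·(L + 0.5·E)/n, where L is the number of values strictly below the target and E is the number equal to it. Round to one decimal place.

30.0

Sorted: 4.2, 5.5, 6.4, 8.8, 10.5, 12.5, 12.6, 14.0, 15.6, 17.1.
Count below 7.6: L = 3; count equal: E = 0; n = 10.
Percentile rank = 100·(3 + 0.5·0)/10 = 100·3/10 = 30.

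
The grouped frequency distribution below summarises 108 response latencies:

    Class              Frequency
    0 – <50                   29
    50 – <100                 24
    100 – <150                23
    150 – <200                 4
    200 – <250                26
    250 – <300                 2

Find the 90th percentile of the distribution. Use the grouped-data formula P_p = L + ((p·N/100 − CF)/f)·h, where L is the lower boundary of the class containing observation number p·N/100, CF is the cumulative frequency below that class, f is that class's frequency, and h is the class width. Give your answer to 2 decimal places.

233.08

N = 108; target position k = 90/100 · 108 = 97.2.
Cumulative frequencies: 29, 53, 76, 80, 106, 108.
Observation 97.2 falls in the class 200 – <250.
L = 200, CF = 80, f = 26, h = 50.
P90 = 200 + ((97.2 − 80)/26)·50 = 200 + 33.0769 = 233.077.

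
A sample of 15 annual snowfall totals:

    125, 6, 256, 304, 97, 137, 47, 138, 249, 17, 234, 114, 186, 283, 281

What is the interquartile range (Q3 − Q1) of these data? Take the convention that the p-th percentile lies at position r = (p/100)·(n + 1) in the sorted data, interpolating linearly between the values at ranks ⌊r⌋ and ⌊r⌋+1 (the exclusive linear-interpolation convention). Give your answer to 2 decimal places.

159.00

Sorted: 6, 17, 47, 97, 114, 125, 137, 138, 186, 234, 249, 256, 281, 283, 304.
n = 15.
P25: r = 4 (integer) → 97.
P75: r = 12 (integer) → 256.
Difference: 256 − 97 = 159.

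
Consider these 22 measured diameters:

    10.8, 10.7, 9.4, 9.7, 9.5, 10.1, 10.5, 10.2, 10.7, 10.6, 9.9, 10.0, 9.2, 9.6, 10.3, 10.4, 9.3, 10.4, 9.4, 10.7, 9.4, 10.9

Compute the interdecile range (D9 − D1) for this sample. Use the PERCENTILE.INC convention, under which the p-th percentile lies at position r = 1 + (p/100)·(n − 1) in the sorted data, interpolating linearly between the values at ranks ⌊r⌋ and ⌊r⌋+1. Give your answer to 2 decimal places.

Sorted: 9.2, 9.3, 9.4, 9.4, 9.4, 9.5, 9.6, 9.7, 9.9, 10.0, 10.1, 10.2, 10.3, 10.4, 10.4, 10.5, 10.6, 10.7, 10.7, 10.7, 10.8, 10.9.
n = 22.
P10: r = 3.1; ranks 3–4 are 9.4, 9.4; interpolating gives 9.4.
P90: r = 19.9; ranks 19–20 are 10.7, 10.7; interpolating gives 10.7.
Difference: 10.7 − 9.4 = 1.3.

1.30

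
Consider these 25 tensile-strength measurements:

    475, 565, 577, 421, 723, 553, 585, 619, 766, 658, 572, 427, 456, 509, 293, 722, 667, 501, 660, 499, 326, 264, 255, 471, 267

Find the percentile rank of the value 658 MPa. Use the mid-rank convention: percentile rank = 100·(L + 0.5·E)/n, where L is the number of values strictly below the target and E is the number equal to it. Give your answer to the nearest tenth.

Sorted: 255, 264, 267, 293, 326, 421, 427, 456, 471, 475, 499, 501, 509, 553, 565, 572, 577, 585, 619, 658, 660, 667, 722, 723, 766.
Count below 658: L = 19; count equal: E = 1; n = 25.
Percentile rank = 100·(19 + 0.5·1)/25 = 100·19.5/25 = 78.

78.0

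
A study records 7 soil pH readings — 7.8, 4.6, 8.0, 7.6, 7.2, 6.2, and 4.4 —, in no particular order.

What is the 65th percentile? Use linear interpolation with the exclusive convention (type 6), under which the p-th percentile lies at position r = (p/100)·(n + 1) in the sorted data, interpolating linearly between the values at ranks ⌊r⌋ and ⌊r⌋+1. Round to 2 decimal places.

Sorted: 4.4, 4.6, 6.2, 7.2, 7.6, 7.8, 8.0.
n = 7.
r = (65/100)·(7 + 1) = 5.2.
Rank 5 is 7.6 and rank 6 is 7.8.
Interpolate: 7.6 + 0.2·(7.8 − 7.6) = 7.6 + 0.2·0.2 = 7.64.

7.64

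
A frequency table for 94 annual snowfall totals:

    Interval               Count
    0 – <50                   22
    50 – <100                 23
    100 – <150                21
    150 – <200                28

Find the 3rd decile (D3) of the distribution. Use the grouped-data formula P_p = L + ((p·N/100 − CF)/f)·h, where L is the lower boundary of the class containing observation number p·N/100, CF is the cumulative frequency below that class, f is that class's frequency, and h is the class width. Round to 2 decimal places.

63.48

N = 94; target position k = 30/100 · 94 = 28.2.
Cumulative frequencies: 22, 45, 66, 94.
Observation 28.2 falls in the class 50 – <100.
L = 50, CF = 22, f = 23, h = 50.
P30 = 50 + ((28.2 − 22)/23)·50 = 50 + 13.4783 = 63.4783.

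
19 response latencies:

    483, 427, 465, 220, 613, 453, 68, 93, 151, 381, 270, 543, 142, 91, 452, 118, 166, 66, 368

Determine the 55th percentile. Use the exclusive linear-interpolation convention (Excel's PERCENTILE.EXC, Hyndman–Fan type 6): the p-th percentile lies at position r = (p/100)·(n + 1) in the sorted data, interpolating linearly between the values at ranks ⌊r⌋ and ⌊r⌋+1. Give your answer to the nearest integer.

368

Sorted: 66, 68, 91, 93, 118, 142, 151, 166, 220, 270, 368, 381, 427, 452, 453, 465, 483, 543, 613.
n = 19.
r = (55/100)·(19 + 1) = 11.
r is an integer, so P55 is the value at rank 11: 368.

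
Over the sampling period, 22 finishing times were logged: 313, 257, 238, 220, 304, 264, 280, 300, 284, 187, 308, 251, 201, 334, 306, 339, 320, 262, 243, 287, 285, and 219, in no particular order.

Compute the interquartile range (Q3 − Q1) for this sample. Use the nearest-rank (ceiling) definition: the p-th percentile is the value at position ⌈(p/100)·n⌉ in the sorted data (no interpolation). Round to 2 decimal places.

Sorted: 187, 201, 219, 220, 238, 243, 251, 257, 262, 264, 280, 284, 285, 287, 300, 304, 306, 308, 313, 320, 334, 339.
n = 22.
P25: rank ⌈25/100·22⌉ = 6 → 243.
P75: rank ⌈75/100·22⌉ = 17 → 306.
Difference: 306 − 243 = 63.

63.00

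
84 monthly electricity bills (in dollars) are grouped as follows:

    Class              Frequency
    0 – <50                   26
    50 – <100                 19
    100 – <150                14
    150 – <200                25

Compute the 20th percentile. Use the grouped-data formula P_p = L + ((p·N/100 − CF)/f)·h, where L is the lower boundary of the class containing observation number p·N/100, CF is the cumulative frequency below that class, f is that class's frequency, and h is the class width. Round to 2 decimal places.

N = 84; target position k = 20/100 · 84 = 16.8.
Cumulative frequencies: 26, 45, 59, 84.
Observation 16.8 falls in the class 0 – <50.
L = 0, CF = 0, f = 26, h = 50.
P20 = 0 + ((16.8 − 0)/26)·50 = 0 + 32.3077 = 32.3077.

32.31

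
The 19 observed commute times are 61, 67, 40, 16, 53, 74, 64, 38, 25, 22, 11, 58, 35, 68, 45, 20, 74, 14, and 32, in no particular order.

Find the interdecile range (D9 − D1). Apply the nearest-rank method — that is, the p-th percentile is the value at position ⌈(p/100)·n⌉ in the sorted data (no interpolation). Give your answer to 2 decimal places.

Sorted: 11, 14, 16, 20, 22, 25, 32, 35, 38, 40, 45, 53, 58, 61, 64, 67, 68, 74, 74.
n = 19.
P10: rank ⌈10/100·19⌉ = 2 → 14.
P90: rank ⌈90/100·19⌉ = 18 → 74.
Difference: 74 − 14 = 60.

60.00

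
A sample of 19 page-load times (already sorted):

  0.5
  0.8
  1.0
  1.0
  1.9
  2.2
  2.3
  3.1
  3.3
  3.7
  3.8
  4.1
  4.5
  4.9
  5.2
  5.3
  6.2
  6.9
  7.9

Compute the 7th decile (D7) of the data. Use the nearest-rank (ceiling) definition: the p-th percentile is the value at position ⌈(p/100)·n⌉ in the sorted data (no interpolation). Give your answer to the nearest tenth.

n = 19.
Position = ⌈70/100 · 19⌉ = ⌈13.3⌉ = 14.
The value at rank 14 is 4.9.

4.9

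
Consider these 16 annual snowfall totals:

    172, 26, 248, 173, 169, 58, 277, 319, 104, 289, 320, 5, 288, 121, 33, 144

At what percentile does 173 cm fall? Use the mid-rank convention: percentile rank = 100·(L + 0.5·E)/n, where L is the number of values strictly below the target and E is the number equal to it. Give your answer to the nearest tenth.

59.4

Sorted: 5, 26, 33, 58, 104, 121, 144, 169, 172, 173, 248, 277, 288, 289, 319, 320.
Count below 173: L = 9; count equal: E = 1; n = 16.
Percentile rank = 100·(9 + 0.5·1)/16 = 100·9.5/16 = 59.38.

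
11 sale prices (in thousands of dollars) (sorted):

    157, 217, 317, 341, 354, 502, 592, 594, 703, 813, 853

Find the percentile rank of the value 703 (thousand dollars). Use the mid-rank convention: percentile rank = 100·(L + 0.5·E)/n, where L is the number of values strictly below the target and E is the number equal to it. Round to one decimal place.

Count below 703: L = 8; count equal: E = 1; n = 11.
Percentile rank = 100·(8 + 0.5·1)/11 = 100·8.5/11 = 77.27.

77.3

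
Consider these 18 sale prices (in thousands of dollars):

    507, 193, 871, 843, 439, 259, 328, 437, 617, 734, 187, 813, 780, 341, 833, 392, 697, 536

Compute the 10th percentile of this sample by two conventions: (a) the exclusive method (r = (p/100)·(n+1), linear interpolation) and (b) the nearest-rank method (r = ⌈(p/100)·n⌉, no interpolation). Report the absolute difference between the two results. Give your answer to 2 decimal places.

0.60

Sorted: 187, 193, 259, 328, 341, 392, 437, 439, 507, 536, 617, 697, 734, 780, 813, 833, 843, 871.
n = 18.
(a) r = 1.9; between ranks 1 (187) and 2 (193): 192.4.
(b) the nearest-rank method: rank 2 → 193.
|192.4 − 193| = 0.6.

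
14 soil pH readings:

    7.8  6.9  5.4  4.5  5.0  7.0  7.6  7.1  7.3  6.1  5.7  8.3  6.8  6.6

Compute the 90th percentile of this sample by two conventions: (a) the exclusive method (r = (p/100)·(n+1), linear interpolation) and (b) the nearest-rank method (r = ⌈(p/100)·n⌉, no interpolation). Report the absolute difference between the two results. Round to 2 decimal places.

0.25

Sorted: 4.5, 5.0, 5.4, 5.7, 6.1, 6.6, 6.8, 6.9, 7.0, 7.1, 7.3, 7.6, 7.8, 8.3.
n = 14.
(a) r = 13.5; between ranks 13 (7.8) and 14 (8.3): 8.05.
(b) the nearest-rank method: rank 13 → 7.8.
|8.05 − 7.8| = 0.25.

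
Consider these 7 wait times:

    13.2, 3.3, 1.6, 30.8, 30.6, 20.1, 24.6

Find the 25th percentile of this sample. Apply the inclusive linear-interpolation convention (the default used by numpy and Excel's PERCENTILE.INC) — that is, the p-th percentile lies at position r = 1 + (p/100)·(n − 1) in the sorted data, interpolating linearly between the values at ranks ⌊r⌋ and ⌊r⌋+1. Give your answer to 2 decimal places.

8.25

Sorted: 1.6, 3.3, 13.2, 20.1, 24.6, 30.6, 30.8.
n = 7.
r = 1 + (25/100)·(7 − 1) = 1 + 1.5 = 2.5.
Rank 2 is 3.3 and rank 3 is 13.2.
Interpolate: 3.3 + 0.5·(13.2 − 3.3) = 3.3 + 0.5·9.9 = 8.25.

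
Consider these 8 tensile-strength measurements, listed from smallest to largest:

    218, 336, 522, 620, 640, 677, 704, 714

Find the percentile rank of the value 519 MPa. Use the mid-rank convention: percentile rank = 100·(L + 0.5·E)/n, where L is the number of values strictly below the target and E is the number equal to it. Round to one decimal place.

25.0

Count below 519: L = 2; count equal: E = 0; n = 8.
Percentile rank = 100·(2 + 0.5·0)/8 = 100·2/8 = 25.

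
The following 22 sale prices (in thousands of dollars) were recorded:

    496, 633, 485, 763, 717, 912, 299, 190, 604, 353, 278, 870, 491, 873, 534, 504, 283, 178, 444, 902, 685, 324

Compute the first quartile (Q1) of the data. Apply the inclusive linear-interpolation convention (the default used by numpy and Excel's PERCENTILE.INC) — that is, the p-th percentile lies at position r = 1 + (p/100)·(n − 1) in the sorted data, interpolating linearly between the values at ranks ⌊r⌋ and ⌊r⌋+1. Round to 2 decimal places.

Sorted: 178, 190, 278, 283, 299, 324, 353, 444, 485, 491, 496, 504, 534, 604, 633, 685, 717, 763, 870, 873, 902, 912.
n = 22.
r = 1 + (25/100)·(22 − 1) = 1 + 5.25 = 6.25.
Rank 6 is 324 and rank 7 is 353.
Interpolate: 324 + 0.25·(353 − 324) = 324 + 0.25·29 = 331.25.

331.25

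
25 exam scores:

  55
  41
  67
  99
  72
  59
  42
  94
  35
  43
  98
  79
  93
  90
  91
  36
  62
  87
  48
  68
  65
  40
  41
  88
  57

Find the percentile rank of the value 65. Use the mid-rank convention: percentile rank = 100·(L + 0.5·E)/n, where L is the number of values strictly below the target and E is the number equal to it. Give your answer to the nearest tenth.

Sorted: 35, 36, 40, 41, 41, 42, 43, 48, 55, 57, 59, 62, 65, 67, 68, 72, 79, 87, 88, 90, 91, 93, 94, 98, 99.
Count below 65: L = 12; count equal: E = 1; n = 25.
Percentile rank = 100·(12 + 0.5·1)/25 = 100·12.5/25 = 50.

50.0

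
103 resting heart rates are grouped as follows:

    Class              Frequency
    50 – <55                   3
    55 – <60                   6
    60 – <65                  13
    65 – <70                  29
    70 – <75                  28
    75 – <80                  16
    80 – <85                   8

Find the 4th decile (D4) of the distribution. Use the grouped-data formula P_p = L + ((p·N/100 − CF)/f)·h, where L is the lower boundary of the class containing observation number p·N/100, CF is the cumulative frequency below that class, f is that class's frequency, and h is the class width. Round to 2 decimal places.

N = 103; target position k = 40/100 · 103 = 41.2.
Cumulative frequencies: 3, 9, 22, 51, 79, 95, 103.
Observation 41.2 falls in the class 65 – <70.
L = 65, CF = 22, f = 29, h = 5.
P40 = 65 + ((41.2 − 22)/29)·5 = 65 + 3.31034 = 68.3103.

68.31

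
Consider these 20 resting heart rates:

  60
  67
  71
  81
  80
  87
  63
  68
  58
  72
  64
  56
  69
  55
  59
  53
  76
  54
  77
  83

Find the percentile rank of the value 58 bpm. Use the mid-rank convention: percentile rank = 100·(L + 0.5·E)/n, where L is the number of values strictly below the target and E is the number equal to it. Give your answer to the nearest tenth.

22.5

Sorted: 53, 54, 55, 56, 58, 59, 60, 63, 64, 67, 68, 69, 71, 72, 76, 77, 80, 81, 83, 87.
Count below 58: L = 4; count equal: E = 1; n = 20.
Percentile rank = 100·(4 + 0.5·1)/20 = 100·4.5/20 = 22.5.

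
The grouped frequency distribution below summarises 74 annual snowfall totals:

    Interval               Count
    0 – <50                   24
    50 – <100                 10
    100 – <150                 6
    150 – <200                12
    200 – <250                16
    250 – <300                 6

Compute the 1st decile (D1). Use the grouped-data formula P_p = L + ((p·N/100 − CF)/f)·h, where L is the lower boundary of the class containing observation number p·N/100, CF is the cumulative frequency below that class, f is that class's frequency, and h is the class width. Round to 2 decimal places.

15.42

N = 74; target position k = 10/100 · 74 = 7.4.
Cumulative frequencies: 24, 34, 40, 52, 68, 74.
Observation 7.4 falls in the class 0 – <50.
L = 0, CF = 0, f = 24, h = 50.
P10 = 0 + ((7.4 − 0)/24)·50 = 0 + 15.4167 = 15.4167.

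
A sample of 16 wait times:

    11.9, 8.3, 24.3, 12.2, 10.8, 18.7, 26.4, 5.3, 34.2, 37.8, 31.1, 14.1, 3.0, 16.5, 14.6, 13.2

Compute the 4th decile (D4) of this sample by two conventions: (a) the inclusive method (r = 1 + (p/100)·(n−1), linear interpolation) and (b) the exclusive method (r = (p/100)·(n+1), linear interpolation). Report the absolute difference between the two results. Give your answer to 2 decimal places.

0.20

Sorted: 3.0, 5.3, 8.3, 10.8, 11.9, 12.2, 13.2, 14.1, 14.6, 16.5, 18.7, 24.3, 26.4, 31.1, 34.2, 37.8.
n = 16.
(a) r = 7 → value at rank 7 = 13.2.
(b) r = 6.8; between ranks 6 (12.2) and 7 (13.2): 13.
|13.2 − 13| = 0.2.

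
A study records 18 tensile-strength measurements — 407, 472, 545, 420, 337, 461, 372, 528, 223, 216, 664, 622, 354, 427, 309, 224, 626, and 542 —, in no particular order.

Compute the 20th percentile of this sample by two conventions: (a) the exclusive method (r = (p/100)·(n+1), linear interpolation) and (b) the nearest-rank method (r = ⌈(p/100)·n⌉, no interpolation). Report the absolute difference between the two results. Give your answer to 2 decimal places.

Sorted: 216, 223, 224, 309, 337, 354, 372, 407, 420, 427, 461, 472, 528, 542, 545, 622, 626, 664.
n = 18.
(a) r = 3.8; between ranks 3 (224) and 4 (309): 292.
(b) the nearest-rank method: rank 4 → 309.
|292 − 309| = 17.

17.00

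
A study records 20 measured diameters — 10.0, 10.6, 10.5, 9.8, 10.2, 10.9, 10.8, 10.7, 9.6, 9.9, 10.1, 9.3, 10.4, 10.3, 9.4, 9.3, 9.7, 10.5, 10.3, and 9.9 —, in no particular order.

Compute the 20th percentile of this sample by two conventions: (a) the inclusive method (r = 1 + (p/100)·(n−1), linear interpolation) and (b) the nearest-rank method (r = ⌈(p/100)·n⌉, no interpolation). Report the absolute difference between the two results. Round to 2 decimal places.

0.08

Sorted: 9.3, 9.3, 9.4, 9.6, 9.7, 9.8, 9.9, 9.9, 10.0, 10.1, 10.2, 10.3, 10.3, 10.4, 10.5, 10.5, 10.6, 10.7, 10.8, 10.9.
n = 20.
(a) r = 4.8; between ranks 4 (9.6) and 5 (9.7): 9.68.
(b) the nearest-rank method: rank 4 → 9.6.
|9.68 − 9.6| = 0.08.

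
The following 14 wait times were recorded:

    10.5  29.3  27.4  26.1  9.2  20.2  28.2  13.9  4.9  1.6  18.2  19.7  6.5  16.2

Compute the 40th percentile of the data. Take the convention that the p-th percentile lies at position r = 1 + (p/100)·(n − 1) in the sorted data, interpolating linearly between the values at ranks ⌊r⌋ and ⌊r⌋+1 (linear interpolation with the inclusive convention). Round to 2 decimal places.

Sorted: 1.6, 4.9, 6.5, 9.2, 10.5, 13.9, 16.2, 18.2, 19.7, 20.2, 26.1, 27.4, 28.2, 29.3.
n = 14.
r = 1 + (40/100)·(14 − 1) = 1 + 5.2 = 6.2.
Rank 6 is 13.9 and rank 7 is 16.2.
Interpolate: 13.9 + 0.2·(16.2 − 13.9) = 13.9 + 0.2·2.3 = 14.36.

14.36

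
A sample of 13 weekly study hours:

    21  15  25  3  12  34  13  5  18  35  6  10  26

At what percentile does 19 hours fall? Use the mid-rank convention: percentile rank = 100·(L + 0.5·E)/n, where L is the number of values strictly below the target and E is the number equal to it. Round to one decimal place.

61.5

Sorted: 3, 5, 6, 10, 12, 13, 15, 18, 21, 25, 26, 34, 35.
Count below 19: L = 8; count equal: E = 0; n = 13.
Percentile rank = 100·(8 + 0.5·0)/13 = 100·8/13 = 61.54.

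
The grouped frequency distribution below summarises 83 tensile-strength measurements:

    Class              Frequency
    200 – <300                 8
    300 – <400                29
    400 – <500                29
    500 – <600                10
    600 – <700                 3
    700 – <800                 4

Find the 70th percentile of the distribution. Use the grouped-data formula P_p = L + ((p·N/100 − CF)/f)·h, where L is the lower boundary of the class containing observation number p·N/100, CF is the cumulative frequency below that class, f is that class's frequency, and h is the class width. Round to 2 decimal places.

N = 83; target position k = 70/100 · 83 = 58.1.
Cumulative frequencies: 8, 37, 66, 76, 79, 83.
Observation 58.1 falls in the class 400 – <500.
L = 400, CF = 37, f = 29, h = 100.
P70 = 400 + ((58.1 − 37)/29)·100 = 400 + 72.7586 = 472.759.

472.76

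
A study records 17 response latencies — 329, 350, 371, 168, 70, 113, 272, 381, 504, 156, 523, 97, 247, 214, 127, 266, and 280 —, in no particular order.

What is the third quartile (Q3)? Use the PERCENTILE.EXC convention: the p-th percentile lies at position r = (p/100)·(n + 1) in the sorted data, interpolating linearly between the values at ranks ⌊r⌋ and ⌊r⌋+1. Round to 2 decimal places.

360.50

Sorted: 70, 97, 113, 127, 156, 168, 214, 247, 266, 272, 280, 329, 350, 371, 381, 504, 523.
n = 17.
r = (75/100)·(17 + 1) = 13.5.
Rank 13 is 350 and rank 14 is 371.
Interpolate: 350 + 0.5·(371 − 350) = 350 + 0.5·21 = 360.5.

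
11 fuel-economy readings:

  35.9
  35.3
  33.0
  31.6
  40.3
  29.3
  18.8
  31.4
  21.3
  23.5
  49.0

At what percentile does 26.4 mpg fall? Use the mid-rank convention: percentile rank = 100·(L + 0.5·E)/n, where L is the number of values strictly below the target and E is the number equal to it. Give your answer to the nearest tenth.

27.3

Sorted: 18.8, 21.3, 23.5, 29.3, 31.4, 31.6, 33.0, 35.3, 35.9, 40.3, 49.0.
Count below 26.4: L = 3; count equal: E = 0; n = 11.
Percentile rank = 100·(3 + 0.5·0)/11 = 100·3/11 = 27.27.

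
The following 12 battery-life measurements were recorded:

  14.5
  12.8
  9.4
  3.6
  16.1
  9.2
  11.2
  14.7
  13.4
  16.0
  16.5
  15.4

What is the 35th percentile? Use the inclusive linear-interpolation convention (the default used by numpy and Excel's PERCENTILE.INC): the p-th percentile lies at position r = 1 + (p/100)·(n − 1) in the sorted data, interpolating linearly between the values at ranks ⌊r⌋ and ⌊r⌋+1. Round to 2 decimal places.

12.56

Sorted: 3.6, 9.2, 9.4, 11.2, 12.8, 13.4, 14.5, 14.7, 15.4, 16.0, 16.1, 16.5.
n = 12.
r = 1 + (35/100)·(12 − 1) = 1 + 3.85 = 4.85.
Rank 4 is 11.2 and rank 5 is 12.8.
Interpolate: 11.2 + 0.85·(12.8 − 11.2) = 11.2 + 0.85·1.6 = 12.56.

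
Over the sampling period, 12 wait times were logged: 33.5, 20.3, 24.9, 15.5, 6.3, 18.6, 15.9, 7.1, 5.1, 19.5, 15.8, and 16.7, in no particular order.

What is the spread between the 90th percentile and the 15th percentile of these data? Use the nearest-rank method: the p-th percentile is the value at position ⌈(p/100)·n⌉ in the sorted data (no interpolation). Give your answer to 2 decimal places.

18.60

Sorted: 5.1, 6.3, 7.1, 15.5, 15.8, 15.9, 16.7, 18.6, 19.5, 20.3, 24.9, 33.5.
n = 12.
P15: rank ⌈15/100·12⌉ = 2 → 6.3.
P90: rank ⌈90/100·12⌉ = 11 → 24.9.
Difference: 24.9 − 6.3 = 18.6.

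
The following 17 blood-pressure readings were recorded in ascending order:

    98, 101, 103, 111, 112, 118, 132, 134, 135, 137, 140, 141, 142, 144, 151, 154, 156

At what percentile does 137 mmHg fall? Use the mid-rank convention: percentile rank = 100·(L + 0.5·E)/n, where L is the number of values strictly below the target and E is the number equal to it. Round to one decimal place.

55.9

Count below 137: L = 9; count equal: E = 1; n = 17.
Percentile rank = 100·(9 + 0.5·1)/17 = 100·9.5/17 = 55.88.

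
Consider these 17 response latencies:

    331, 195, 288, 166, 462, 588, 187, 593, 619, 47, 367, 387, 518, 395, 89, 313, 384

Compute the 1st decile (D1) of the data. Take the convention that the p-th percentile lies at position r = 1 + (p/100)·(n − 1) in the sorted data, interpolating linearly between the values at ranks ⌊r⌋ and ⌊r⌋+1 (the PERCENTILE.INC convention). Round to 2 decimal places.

Sorted: 47, 89, 166, 187, 195, 288, 313, 331, 367, 384, 387, 395, 462, 518, 588, 593, 619.
n = 17.
r = 1 + (10/100)·(17 − 1) = 1 + 1.6 = 2.6.
Rank 2 is 89 and rank 3 is 166.
Interpolate: 89 + 0.6·(166 − 89) = 89 + 0.6·77 = 135.2.

135.20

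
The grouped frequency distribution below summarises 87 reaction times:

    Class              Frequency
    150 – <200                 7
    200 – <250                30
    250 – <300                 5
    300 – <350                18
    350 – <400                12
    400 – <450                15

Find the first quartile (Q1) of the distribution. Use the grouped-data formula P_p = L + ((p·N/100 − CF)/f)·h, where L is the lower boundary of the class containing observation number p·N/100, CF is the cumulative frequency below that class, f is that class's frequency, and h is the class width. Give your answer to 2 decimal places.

N = 87; target position k = 25/100 · 87 = 21.75.
Cumulative frequencies: 7, 37, 42, 60, 72, 87.
Observation 21.75 falls in the class 200 – <250.
L = 200, CF = 7, f = 30, h = 50.
P25 = 200 + ((21.75 − 7)/30)·50 = 200 + 24.5833 = 224.583.

224.58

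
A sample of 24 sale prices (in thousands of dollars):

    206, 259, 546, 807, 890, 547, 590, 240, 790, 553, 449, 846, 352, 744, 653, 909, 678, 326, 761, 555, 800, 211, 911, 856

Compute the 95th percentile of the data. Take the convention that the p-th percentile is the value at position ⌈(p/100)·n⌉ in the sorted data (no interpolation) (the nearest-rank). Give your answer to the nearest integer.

Sorted: 206, 211, 240, 259, 326, 352, 449, 546, 547, 553, 555, 590, 653, 678, 744, 761, 790, 800, 807, 846, 856, 890, 909, 911.
n = 24.
Position = ⌈95/100 · 24⌉ = ⌈22.8⌉ = 23.
The value at rank 23 is 909.

909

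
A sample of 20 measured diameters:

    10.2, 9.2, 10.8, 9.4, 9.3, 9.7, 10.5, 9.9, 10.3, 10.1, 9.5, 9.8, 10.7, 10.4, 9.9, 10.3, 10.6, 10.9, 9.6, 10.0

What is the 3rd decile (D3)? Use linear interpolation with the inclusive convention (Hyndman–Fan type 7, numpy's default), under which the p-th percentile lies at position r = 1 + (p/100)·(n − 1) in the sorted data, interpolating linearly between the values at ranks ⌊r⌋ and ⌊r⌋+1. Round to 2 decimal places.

9.77

Sorted: 9.2, 9.3, 9.4, 9.5, 9.6, 9.7, 9.8, 9.9, 9.9, 10.0, 10.1, 10.2, 10.3, 10.3, 10.4, 10.5, 10.6, 10.7, 10.8, 10.9.
n = 20.
r = 1 + (30/100)·(20 − 1) = 1 + 5.7 = 6.7.
Rank 6 is 9.7 and rank 7 is 9.8.
Interpolate: 9.7 + 0.7·(9.8 − 9.7) = 9.7 + 0.7·0.1 = 9.77.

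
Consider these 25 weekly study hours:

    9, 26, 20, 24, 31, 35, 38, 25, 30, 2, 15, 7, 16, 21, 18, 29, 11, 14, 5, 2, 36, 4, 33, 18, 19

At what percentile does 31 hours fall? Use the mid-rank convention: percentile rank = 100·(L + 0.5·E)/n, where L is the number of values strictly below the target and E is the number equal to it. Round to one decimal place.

82.0

Sorted: 2, 2, 4, 5, 7, 9, 11, 14, 15, 16, 18, 18, 19, 20, 21, 24, 25, 26, 29, 30, 31, 33, 35, 36, 38.
Count below 31: L = 20; count equal: E = 1; n = 25.
Percentile rank = 100·(20 + 0.5·1)/25 = 100·20.5/25 = 82.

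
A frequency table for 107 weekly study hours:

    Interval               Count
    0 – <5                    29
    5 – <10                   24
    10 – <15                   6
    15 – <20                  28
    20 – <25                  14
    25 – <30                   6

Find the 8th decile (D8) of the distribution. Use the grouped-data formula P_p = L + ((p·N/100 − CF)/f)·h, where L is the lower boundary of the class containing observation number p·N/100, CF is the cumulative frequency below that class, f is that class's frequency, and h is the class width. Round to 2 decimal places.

N = 107; target position k = 80/100 · 107 = 85.6.
Cumulative frequencies: 29, 53, 59, 87, 101, 107.
Observation 85.6 falls in the class 15 – <20.
L = 15, CF = 59, f = 28, h = 5.
P80 = 15 + ((85.6 − 59)/28)·5 = 15 + 4.75 = 19.75.

19.75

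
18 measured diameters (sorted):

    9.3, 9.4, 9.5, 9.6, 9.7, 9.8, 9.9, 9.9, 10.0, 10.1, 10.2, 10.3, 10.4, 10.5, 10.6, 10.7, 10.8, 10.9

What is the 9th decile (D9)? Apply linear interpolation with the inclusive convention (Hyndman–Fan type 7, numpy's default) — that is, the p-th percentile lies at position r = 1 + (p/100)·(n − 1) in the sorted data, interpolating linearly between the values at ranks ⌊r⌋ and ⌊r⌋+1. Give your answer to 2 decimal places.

10.73

n = 18.
r = 1 + (90/100)·(18 − 1) = 1 + 15.3 = 16.3.
Rank 16 is 10.7 and rank 17 is 10.8.
Interpolate: 10.7 + 0.3·(10.8 − 10.7) = 10.7 + 0.3·0.1 = 10.73.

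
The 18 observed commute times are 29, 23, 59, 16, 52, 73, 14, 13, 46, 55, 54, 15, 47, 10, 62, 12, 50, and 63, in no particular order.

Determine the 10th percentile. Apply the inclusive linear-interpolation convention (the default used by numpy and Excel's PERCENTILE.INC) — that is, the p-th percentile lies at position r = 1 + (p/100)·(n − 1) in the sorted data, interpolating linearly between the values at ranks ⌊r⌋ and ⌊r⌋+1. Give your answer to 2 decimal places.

12.70

Sorted: 10, 12, 13, 14, 15, 16, 23, 29, 46, 47, 50, 52, 54, 55, 59, 62, 63, 73.
n = 18.
r = 1 + (10/100)·(18 − 1) = 1 + 1.7 = 2.7.
Rank 2 is 12 and rank 3 is 13.
Interpolate: 12 + 0.7·(13 − 12) = 12 + 0.7·1 = 12.7.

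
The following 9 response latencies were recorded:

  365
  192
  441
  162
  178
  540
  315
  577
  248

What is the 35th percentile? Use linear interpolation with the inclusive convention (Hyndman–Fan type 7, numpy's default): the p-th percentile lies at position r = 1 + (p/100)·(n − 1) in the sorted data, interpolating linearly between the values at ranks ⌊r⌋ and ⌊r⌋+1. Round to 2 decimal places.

Sorted: 162, 178, 192, 248, 315, 365, 441, 540, 577.
n = 9.
r = 1 + (35/100)·(9 − 1) = 1 + 2.8 = 3.8.
Rank 3 is 192 and rank 4 is 248.
Interpolate: 192 + 0.8·(248 − 192) = 192 + 0.8·56 = 236.8.

236.80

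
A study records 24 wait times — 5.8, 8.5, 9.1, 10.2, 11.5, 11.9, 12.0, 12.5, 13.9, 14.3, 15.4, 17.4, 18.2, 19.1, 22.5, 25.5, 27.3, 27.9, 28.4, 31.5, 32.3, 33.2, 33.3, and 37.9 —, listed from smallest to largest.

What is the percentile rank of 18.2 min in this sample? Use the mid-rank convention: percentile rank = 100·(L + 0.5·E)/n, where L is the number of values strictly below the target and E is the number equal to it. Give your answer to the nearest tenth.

52.1

Count below 18.2: L = 12; count equal: E = 1; n = 24.
Percentile rank = 100·(12 + 0.5·1)/24 = 100·12.5/24 = 52.08.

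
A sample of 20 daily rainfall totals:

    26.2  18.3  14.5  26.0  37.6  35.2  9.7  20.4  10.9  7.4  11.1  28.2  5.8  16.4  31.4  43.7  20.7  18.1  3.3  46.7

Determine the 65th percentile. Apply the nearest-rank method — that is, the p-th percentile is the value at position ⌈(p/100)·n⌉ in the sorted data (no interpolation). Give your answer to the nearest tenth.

26.0

Sorted: 3.3, 5.8, 7.4, 9.7, 10.9, 11.1, 14.5, 16.4, 18.1, 18.3, 20.4, 20.7, 26.0, 26.2, 28.2, 31.4, 35.2, 37.6, 43.7, 46.7.
n = 20.
Position = ⌈65/100 · 20⌉ = ⌈13⌉ = 13.
The value at rank 13 is 26.0.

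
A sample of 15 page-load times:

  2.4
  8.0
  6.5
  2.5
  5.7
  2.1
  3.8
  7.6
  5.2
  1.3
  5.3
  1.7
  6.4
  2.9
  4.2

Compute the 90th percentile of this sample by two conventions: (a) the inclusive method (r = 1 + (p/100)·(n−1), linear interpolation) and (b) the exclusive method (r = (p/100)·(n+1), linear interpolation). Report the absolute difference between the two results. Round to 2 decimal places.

0.60

Sorted: 1.3, 1.7, 2.1, 2.4, 2.5, 2.9, 3.8, 4.2, 5.2, 5.3, 5.7, 6.4, 6.5, 7.6, 8.0.
n = 15.
(a) r = 13.6; between ranks 13 (6.5) and 14 (7.6): 7.16.
(b) r = 14.4; between ranks 14 (7.6) and 15 (8.0): 7.76.
|7.16 − 7.76| = 0.6.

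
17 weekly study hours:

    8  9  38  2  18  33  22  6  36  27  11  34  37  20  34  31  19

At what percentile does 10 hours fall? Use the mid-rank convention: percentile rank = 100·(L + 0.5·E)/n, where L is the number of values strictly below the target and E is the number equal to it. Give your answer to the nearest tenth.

23.5

Sorted: 2, 6, 8, 9, 11, 18, 19, 20, 22, 27, 31, 33, 34, 34, 36, 37, 38.
Count below 10: L = 4; count equal: E = 0; n = 17.
Percentile rank = 100·(4 + 0.5·0)/17 = 100·4/17 = 23.53.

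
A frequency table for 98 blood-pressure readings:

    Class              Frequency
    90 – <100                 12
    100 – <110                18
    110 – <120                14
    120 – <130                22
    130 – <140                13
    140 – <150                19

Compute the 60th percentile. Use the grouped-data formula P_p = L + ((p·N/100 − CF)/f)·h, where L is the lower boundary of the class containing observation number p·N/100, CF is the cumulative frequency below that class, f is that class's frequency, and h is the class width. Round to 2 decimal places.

126.73

N = 98; target position k = 60/100 · 98 = 58.8.
Cumulative frequencies: 12, 30, 44, 66, 79, 98.
Observation 58.8 falls in the class 120 – <130.
L = 120, CF = 44, f = 22, h = 10.
P60 = 120 + ((58.8 − 44)/22)·10 = 120 + 6.72727 = 126.727.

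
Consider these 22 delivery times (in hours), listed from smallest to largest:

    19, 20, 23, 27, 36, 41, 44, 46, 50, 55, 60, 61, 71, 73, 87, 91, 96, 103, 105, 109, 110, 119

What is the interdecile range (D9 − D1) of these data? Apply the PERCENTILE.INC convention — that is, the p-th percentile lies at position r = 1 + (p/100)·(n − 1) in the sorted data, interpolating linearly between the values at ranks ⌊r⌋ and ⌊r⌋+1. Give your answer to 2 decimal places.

n = 22.
P10: r = 3.1; ranks 3–4 are 23, 27; interpolating gives 23.4.
P90: r = 19.9; ranks 19–20 are 105, 109; interpolating gives 108.6.
Difference: 108.6 − 23.4 = 85.2.

85.20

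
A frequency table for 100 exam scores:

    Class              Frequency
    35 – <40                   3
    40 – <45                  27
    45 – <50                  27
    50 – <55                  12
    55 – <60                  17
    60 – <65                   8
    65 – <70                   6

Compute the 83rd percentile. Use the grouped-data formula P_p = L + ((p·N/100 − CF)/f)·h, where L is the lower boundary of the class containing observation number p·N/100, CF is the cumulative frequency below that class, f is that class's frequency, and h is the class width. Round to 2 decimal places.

N = 100; target position k = 83/100 · 100 = 83.
Cumulative frequencies: 3, 30, 57, 69, 86, 94, 100.
Observation 83 falls in the class 55 – <60.
L = 55, CF = 69, f = 17, h = 5.
P83 = 55 + ((83 − 69)/17)·5 = 55 + 4.11765 = 59.1176.

59.12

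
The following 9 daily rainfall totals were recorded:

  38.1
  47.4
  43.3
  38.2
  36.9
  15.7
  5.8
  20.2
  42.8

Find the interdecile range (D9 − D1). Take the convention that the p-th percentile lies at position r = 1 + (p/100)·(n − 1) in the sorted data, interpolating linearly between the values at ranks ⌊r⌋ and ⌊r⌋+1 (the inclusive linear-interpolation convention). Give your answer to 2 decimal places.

30.40

Sorted: 5.8, 15.7, 20.2, 36.9, 38.1, 38.2, 42.8, 43.3, 47.4.
n = 9.
P10: r = 1.8; ranks 1–2 are 5.8, 15.7; interpolating gives 13.72.
P90: r = 8.2; ranks 8–9 are 43.3, 47.4; interpolating gives 44.12.
Difference: 44.12 − 13.72 = 30.4.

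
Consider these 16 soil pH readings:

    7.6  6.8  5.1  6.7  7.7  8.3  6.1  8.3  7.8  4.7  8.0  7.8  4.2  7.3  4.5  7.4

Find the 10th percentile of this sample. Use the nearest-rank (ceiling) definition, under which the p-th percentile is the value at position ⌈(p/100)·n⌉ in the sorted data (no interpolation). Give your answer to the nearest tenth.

Sorted: 4.2, 4.5, 4.7, 5.1, 6.1, 6.7, 6.8, 7.3, 7.4, 7.6, 7.7, 7.8, 7.8, 8.0, 8.3, 8.3.
n = 16.
Position = ⌈10/100 · 16⌉ = ⌈1.6⌉ = 2.
The value at rank 2 is 4.5.

4.5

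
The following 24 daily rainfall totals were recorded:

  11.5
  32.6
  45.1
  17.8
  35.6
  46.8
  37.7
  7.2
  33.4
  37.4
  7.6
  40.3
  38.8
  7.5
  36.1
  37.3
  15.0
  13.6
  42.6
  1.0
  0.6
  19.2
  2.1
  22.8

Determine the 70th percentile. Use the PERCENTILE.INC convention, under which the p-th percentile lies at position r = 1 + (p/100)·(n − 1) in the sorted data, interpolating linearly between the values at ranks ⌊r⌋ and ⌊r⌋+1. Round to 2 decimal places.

Sorted: 0.6, 1.0, 2.1, 7.2, 7.5, 7.6, 11.5, 13.6, 15.0, 17.8, 19.2, 22.8, 32.6, 33.4, 35.6, 36.1, 37.3, 37.4, 37.7, 38.8, 40.3, 42.6, 45.1, 46.8.
n = 24.
r = 1 + (70/100)·(24 − 1) = 1 + 16.1 = 17.1.
Rank 17 is 37.3 and rank 18 is 37.4.
Interpolate: 37.3 + 0.1·(37.4 − 37.3) = 37.3 + 0.1·0.1 = 37.31.

37.31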